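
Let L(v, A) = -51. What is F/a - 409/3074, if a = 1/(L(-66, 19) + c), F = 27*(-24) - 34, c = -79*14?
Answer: 2425613067/3074 ≈ 7.8907e+5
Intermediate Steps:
c = -1106
F = -682 (F = -648 - 34 = -682)
a = -1/1157 (a = 1/(-51 - 1106) = 1/(-1157) = -1/1157 ≈ -0.00086430)
F/a - 409/3074 = -682/(-1/1157) - 409/3074 = -682*(-1157) - 409*1/3074 = 789074 - 409/3074 = 2425613067/3074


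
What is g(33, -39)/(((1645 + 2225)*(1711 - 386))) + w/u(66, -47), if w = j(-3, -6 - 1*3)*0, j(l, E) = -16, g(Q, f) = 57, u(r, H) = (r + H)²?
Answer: 19/1709250 ≈ 1.1116e-5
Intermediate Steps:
u(r, H) = (H + r)²
w = 0 (w = -16*0 = 0)
g(33, -39)/(((1645 + 2225)*(1711 - 386))) + w/u(66, -47) = 57/(((1645 + 2225)*(1711 - 386))) + 0/((-47 + 66)²) = 57/((3870*1325)) + 0/(19²) = 57/5127750 + 0/361 = 57*(1/5127750) + 0*(1/361) = 19/1709250 + 0 = 19/1709250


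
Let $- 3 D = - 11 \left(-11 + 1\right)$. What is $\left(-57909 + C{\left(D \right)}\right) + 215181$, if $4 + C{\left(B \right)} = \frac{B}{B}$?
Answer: $157269$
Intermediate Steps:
$D = - \frac{110}{3}$ ($D = - \frac{\left(-11\right) \left(-11 + 1\right)}{3} = - \frac{\left(-11\right) \left(-10\right)}{3} = \left(- \frac{1}{3}\right) 110 = - \frac{110}{3} \approx -36.667$)
$C{\left(B \right)} = -3$ ($C{\left(B \right)} = -4 + \frac{B}{B} = -4 + 1 = -3$)
$\left(-57909 + C{\left(D \right)}\right) + 215181 = \left(-57909 - 3\right) + 215181 = -57912 + 215181 = 157269$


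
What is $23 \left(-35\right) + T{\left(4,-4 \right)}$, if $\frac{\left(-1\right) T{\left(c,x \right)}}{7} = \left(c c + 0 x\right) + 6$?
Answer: $-959$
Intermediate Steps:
$T{\left(c,x \right)} = -42 - 7 c^{2}$ ($T{\left(c,x \right)} = - 7 \left(\left(c c + 0 x\right) + 6\right) = - 7 \left(\left(c^{2} + 0\right) + 6\right) = - 7 \left(c^{2} + 6\right) = - 7 \left(6 + c^{2}\right) = -42 - 7 c^{2}$)
$23 \left(-35\right) + T{\left(4,-4 \right)} = 23 \left(-35\right) - \left(42 + 7 \cdot 4^{2}\right) = -805 - 154 = -959$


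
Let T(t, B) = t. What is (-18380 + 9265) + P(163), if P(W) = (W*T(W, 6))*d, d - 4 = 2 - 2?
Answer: 97161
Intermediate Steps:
d = 4 (d = 4 + (2 - 2) = 4 + 0 = 4)
P(W) = 4*W**2 (P(W) = (W*W)*4 = W**2*4 = 4*W**2)
(-18380 + 9265) + P(163) = (-18380 + 9265) + 4*163**2 = -9115 + 4*26569 = -9115 + 106276 = 97161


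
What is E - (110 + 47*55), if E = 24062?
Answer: 21367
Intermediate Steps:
E - (110 + 47*55) = 24062 - (110 + 47*55) = 24062 - (110 + 2585) = 24062 - 1*2695 = 24062 - 2695 = 21367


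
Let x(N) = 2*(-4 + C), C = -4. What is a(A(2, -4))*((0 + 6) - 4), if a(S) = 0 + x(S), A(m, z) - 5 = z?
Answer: -32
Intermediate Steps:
x(N) = -16 (x(N) = 2*(-4 - 4) = 2*(-8) = -16)
A(m, z) = 5 + z
a(S) = -16 (a(S) = 0 - 16 = -16)
a(A(2, -4))*((0 + 6) - 4) = -16*((0 + 6) - 4) = -16*(6 - 4) = -16*2 = -32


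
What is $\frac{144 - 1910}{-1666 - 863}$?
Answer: $\frac{1766}{2529} \approx 0.6983$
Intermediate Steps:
$\frac{144 - 1910}{-1666 - 863} = \frac{144 - 1910}{-2529} = \left(-1766\right) \left(- \frac{1}{2529}\right) = \frac{1766}{2529}$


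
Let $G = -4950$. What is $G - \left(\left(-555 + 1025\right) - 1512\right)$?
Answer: $-3908$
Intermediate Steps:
$G - \left(\left(-555 + 1025\right) - 1512\right) = -4950 - \left(\left(-555 + 1025\right) - 1512\right) = -4950 - \left(470 - 1512\right) = -4950 - -1042 = -4950 + 1042 = -3908$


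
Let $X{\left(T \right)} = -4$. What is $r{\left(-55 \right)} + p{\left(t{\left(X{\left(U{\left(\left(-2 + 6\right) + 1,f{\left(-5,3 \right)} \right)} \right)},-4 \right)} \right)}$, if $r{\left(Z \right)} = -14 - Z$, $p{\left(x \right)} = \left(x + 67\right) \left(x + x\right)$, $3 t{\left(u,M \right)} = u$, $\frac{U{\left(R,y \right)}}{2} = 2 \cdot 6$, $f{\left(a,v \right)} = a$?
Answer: $- \frac{1207}{9} \approx -134.11$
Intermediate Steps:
$U{\left(R,y \right)} = 24$ ($U{\left(R,y \right)} = 2 \cdot 2 \cdot 6 = 2 \cdot 12 = 24$)
$t{\left(u,M \right)} = \frac{u}{3}$
$p{\left(x \right)} = 2 x \left(67 + x\right)$ ($p{\left(x \right)} = \left(67 + x\right) 2 x = 2 x \left(67 + x\right)$)
$r{\left(-55 \right)} + p{\left(t{\left(X{\left(U{\left(\left(-2 + 6\right) + 1,f{\left(-5,3 \right)} \right)} \right)},-4 \right)} \right)} = \left(-14 - -55\right) + 2 \cdot \frac{1}{3} \left(-4\right) \left(67 + \frac{1}{3} \left(-4\right)\right) = \left(-14 + 55\right) + 2 \left(- \frac{4}{3}\right) \left(67 - \frac{4}{3}\right) = 41 + 2 \left(- \frac{4}{3}\right) \frac{197}{3} = 41 - \frac{1576}{9} = - \frac{1207}{9}$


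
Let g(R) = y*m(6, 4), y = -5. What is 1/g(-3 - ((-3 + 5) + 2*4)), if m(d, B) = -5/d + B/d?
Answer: 6/5 ≈ 1.2000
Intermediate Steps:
g(R) = 5/6 (g(R) = -5*(-5 + 4)/6 = -5*(-1)/6 = -5*(-1/6) = 5/6)
1/g(-3 - ((-3 + 5) + 2*4)) = 1/(5/6) = 6/5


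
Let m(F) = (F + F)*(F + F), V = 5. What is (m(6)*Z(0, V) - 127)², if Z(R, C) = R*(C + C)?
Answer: 16129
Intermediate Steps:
Z(R, C) = 2*C*R (Z(R, C) = R*(2*C) = 2*C*R)
m(F) = 4*F² (m(F) = (2*F)*(2*F) = 4*F²)
(m(6)*Z(0, V) - 127)² = ((4*6²)*(2*5*0) - 127)² = ((4*36)*0 - 127)² = (144*0 - 127)² = (0 - 127)² = (-127)² = 16129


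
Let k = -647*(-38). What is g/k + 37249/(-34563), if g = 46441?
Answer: 689336369/849765918 ≈ 0.81121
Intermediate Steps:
k = 24586
g/k + 37249/(-34563) = 46441/24586 + 37249/(-34563) = 46441*(1/24586) + 37249*(-1/34563) = 46441/24586 - 37249/34563 = 689336369/849765918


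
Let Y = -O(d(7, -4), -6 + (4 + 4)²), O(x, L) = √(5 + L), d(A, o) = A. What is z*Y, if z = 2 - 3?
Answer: 3*√7 ≈ 7.9373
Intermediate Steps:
Y = -3*√7 (Y = -√(5 + (-6 + (4 + 4)²)) = -√(5 + (-6 + 8²)) = -√(5 + (-6 + 64)) = -√(5 + 58) = -√63 = -3*√7 ≈ -7.9373)
z = -1
z*Y = -(-3)*√7 = 3*√7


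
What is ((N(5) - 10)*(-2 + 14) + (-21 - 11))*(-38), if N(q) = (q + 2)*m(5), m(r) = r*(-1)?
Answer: 21736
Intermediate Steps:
m(r) = -r
N(q) = -10 - 5*q (N(q) = (q + 2)*(-1*5) = (2 + q)*(-5) = -10 - 5*q)
((N(5) - 10)*(-2 + 14) + (-21 - 11))*(-38) = (((-10 - 5*5) - 10)*(-2 + 14) + (-21 - 11))*(-38) = (((-10 - 25) - 10)*12 - 32)*(-38) = ((-35 - 10)*12 - 32)*(-38) = (-45*12 - 32)*(-38) = (-540 - 32)*(-38) = -572*(-38) = 21736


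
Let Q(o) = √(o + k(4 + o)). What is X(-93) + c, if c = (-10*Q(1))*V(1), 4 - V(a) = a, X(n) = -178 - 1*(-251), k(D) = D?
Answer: 73 - 30*√6 ≈ -0.48469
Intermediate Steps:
X(n) = 73 (X(n) = -178 + 251 = 73)
V(a) = 4 - a
Q(o) = √(4 + 2*o) (Q(o) = √(o + (4 + o)) = √(4 + 2*o))
c = -30*√6 (c = (-10*√(4 + 2*1))*(4 - 1*1) = (-10*√(4 + 2))*(4 - 1) = -10*√6*3 = -30*√6 ≈ -73.485)
X(-93) + c = 73 - 30*√6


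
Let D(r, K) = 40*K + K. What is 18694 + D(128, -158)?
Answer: 12216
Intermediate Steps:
D(r, K) = 41*K
18694 + D(128, -158) = 18694 + 41*(-158) = 18694 - 6478 = 12216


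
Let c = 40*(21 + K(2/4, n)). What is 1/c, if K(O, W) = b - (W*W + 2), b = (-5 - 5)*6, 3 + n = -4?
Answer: -1/3600 ≈ -0.00027778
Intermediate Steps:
n = -7 (n = -3 - 4 = -7)
b = -60 (b = -10*6 = -60)
K(O, W) = -62 - W² (K(O, W) = -60 - (W*W + 2) = -60 - (W² + 2) = -60 - (2 + W²) = -60 + (-2 - W²) = -62 - W²)
c = -3600 (c = 40*(21 + (-62 - 1*(-7)²)) = 40*(21 + (-62 - 1*49)) = 40*(21 + (-62 - 49)) = 40*(21 - 111) = 40*(-90) = -3600)
1/c = 1/(-3600) = -1/3600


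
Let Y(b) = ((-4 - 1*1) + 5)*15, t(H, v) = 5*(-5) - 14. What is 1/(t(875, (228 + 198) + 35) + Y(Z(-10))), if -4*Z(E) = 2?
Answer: -1/39 ≈ -0.025641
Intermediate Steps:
Z(E) = -½ (Z(E) = -¼*2 = -½)
t(H, v) = -39 (t(H, v) = -25 - 14 = -39)
Y(b) = 0 (Y(b) = ((-4 - 1) + 5)*15 = (-5 + 5)*15 = 0*15 = 0)
1/(t(875, (228 + 198) + 35) + Y(Z(-10))) = 1/(-39 + 0) = 1/(-39) = -1/39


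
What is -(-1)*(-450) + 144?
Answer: -306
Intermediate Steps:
-(-1)*(-450) + 144 = -1*450 + 144 = -450 + 144 = -306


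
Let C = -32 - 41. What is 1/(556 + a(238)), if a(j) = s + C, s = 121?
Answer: 1/604 ≈ 0.0016556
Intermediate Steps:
C = -73
a(j) = 48 (a(j) = 121 - 73 = 48)
1/(556 + a(238)) = 1/(556 + 48) = 1/604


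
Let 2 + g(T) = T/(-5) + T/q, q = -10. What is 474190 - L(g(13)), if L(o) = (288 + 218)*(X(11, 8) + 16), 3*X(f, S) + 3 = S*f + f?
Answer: 449902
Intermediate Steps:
X(f, S) = -1 + f/3 + S*f/3 (X(f, S) = -1 + (S*f + f)/3 = -1 + (f + S*f)/3 = -1 + (f/3 + S*f/3) = -1 + f/3 + S*f/3)
g(T) = -2 - 3*T/10 (g(T) = -2 + (T/(-5) + T/(-10)) = -2 + (T*(-1/5) + T*(-1/10)) = -2 + (-T/5 - T/10) = -2 - 3*T/10)
L(o) = 24288 (L(o) = (288 + 218)*((-1 + (1/3)*11 + (1/3)*8*11) + 16) = 506*((-1 + 11/3 + 88/3) + 16) = 506*(32 + 16) = 506*48 = 24288)
474190 - L(g(13)) = 474190 - 1*24288 = 474190 - 24288 = 449902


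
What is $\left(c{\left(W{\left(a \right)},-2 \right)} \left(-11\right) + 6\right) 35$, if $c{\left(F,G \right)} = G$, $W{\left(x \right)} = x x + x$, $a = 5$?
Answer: $980$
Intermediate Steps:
$W{\left(x \right)} = x + x^{2}$ ($W{\left(x \right)} = x^{2} + x = x + x^{2}$)
$\left(c{\left(W{\left(a \right)},-2 \right)} \left(-11\right) + 6\right) 35 = \left(\left(-2\right) \left(-11\right) + 6\right) 35 = \left(22 + 6\right) 35 = 28 \cdot 35 = 980$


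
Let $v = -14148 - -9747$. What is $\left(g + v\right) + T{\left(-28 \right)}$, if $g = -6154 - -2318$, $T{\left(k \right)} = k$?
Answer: $-8265$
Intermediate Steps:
$g = -3836$ ($g = -6154 + 2318 = -3836$)
$v = -4401$ ($v = -14148 + 9747 = -4401$)
$\left(g + v\right) + T{\left(-28 \right)} = \left(-3836 - 4401\right) - 28 = -8237 - 28 = -8265$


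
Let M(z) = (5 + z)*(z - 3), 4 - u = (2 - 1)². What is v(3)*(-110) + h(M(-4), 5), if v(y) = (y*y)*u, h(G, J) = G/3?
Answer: -8917/3 ≈ -2972.3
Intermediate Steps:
u = 3 (u = 4 - (2 - 1)² = 4 - 1*1² = 4 - 1*1 = 4 - 1 = 3)
M(z) = (-3 + z)*(5 + z) (M(z) = (5 + z)*(-3 + z) = (-3 + z)*(5 + z))
h(G, J) = G/3 (h(G, J) = G*(⅓) = G/3)
v(y) = 3*y² (v(y) = (y*y)*3 = y²*3 = 3*y²)
v(3)*(-110) + h(M(-4), 5) = (3*3²)*(-110) + (-15 + (-4)² + 2*(-4))/3 = (3*9)*(-110) + (-15 + 16 - 8)/3 = 27*(-110) + (⅓)*(-7) = -2970 - 7/3 = -8917/3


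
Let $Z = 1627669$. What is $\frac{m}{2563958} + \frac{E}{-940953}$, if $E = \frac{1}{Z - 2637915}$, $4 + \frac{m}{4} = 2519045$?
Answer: $\frac{4789170543068289895}{1218641551215422802} \approx 3.9299$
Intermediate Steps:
$m = 10076164$ ($m = -16 + 4 \cdot 2519045 = -16 + 10076180 = 10076164$)
$E = - \frac{1}{1010246}$ ($E = \frac{1}{1627669 - 2637915} = \frac{1}{-1010246} = - \frac{1}{1010246} \approx -9.8986 \cdot 10^{-7}$)
$\frac{m}{2563958} + \frac{E}{-940953} = \frac{10076164}{2563958} - \frac{1}{1010246 \left(-940953\right)} = 10076164 \cdot \frac{1}{2563958} - - \frac{1}{950594004438} = \frac{5038082}{1281979} + \frac{1}{950594004438} = \frac{4789170543068289895}{1218641551215422802}$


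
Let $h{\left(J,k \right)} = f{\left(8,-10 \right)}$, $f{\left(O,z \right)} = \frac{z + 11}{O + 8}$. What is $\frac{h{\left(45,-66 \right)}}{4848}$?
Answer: $\frac{1}{77568} \approx 1.2892 \cdot 10^{-5}$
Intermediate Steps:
$f{\left(O,z \right)} = \frac{11 + z}{8 + O}$
$h{\left(J,k \right)} = \frac{1}{16}$ ($h{\left(J,k \right)} = \frac{11 - 10}{8 + 8} = \frac{1}{16} \cdot 1 = \frac{1}{16}$)
$\frac{h{\left(45,-66 \right)}}{4848} = \frac{1}{16 \cdot 4848} = \frac{1}{16} \cdot \frac{1}{4848} = \frac{1}{77568}$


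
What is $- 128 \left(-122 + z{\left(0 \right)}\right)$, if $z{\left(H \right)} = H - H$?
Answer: $15616$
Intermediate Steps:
$z{\left(H \right)} = 0$
$- 128 \left(-122 + z{\left(0 \right)}\right) = - 128 \left(-122 + 0\right) = \left(-128\right) \left(-122\right) = 15616$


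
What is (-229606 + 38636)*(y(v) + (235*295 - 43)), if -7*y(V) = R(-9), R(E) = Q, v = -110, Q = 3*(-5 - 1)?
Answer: -92618922240/7 ≈ -1.3231e+10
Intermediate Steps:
Q = -18 (Q = 3*(-6) = -18)
R(E) = -18
y(V) = 18/7 (y(V) = -⅐*(-18) = 18/7)
(-229606 + 38636)*(y(v) + (235*295 - 43)) = (-229606 + 38636)*(18/7 + (235*295 - 43)) = -190970*(18/7 + (69325 - 43)) = -190970*(18/7 + 69282) = -190970*484992/7 = -92618922240/7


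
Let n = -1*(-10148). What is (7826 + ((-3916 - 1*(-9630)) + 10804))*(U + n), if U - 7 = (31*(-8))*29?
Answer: 72131272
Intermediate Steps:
n = 10148
U = -7185 (U = 7 + (31*(-8))*29 = 7 - 248*29 = 7 - 7192 = -7185)
(7826 + ((-3916 - 1*(-9630)) + 10804))*(U + n) = (7826 + ((-3916 - 1*(-9630)) + 10804))*(-7185 + 10148) = (7826 + ((-3916 + 9630) + 10804))*2963 = (7826 + (5714 + 10804))*2963 = (7826 + 16518)*2963 = 24344*2963 = 72131272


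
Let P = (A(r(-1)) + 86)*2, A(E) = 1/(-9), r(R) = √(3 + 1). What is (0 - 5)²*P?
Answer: 38650/9 ≈ 4294.4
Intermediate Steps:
r(R) = 2 (r(R) = √4 = 2)
A(E) = -⅑
P = 1546/9 (P = (-⅑ + 86)*2 = (773/9)*2 = 1546/9 ≈ 171.78)
(0 - 5)²*P = (0 - 5)²*(1546/9) = (-5)²*(1546/9) = 25*(1546/9) = 38650/9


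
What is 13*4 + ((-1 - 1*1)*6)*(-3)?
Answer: 88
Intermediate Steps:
13*4 + ((-1 - 1*1)*6)*(-3) = 52 + ((-1 - 1)*6)*(-3) = 52 - 2*6*(-3) = 52 - 12*(-3) = 52 + 36 = 88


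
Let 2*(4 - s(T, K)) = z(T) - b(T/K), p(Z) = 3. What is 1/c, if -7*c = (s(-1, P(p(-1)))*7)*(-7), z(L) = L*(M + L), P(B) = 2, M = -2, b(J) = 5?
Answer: 1/35 ≈ 0.028571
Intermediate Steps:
z(L) = L*(-2 + L)
s(T, K) = 13/2 - T*(-2 + T)/2 (s(T, K) = 4 - (T*(-2 + T) - 1*5)/2 = 4 - (T*(-2 + T) - 5)/2 = 4 - (-5 + T*(-2 + T))/2 = 4 + (5/2 - T*(-2 + T)/2) = 13/2 - T*(-2 + T)/2)
c = 35 (c = -(13/2 - ½*(-1)*(-2 - 1))*7*(-7)/7 = -(13/2 - ½*(-1)*(-3))*7*(-7)/7 = -(13/2 - 3/2)*7*(-7)/7 = -5*7*(-7)/7 = -5*(-7) = -⅐*(-245) = 35)
1/c = 1/35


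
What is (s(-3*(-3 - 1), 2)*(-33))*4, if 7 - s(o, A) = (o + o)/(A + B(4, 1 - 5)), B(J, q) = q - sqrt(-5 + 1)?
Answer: -1716 + 792*I ≈ -1716.0 + 792.0*I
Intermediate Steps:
B(J, q) = q - 2*I (B(J, q) = q - sqrt(-4) = q - 2*I)
s(o, A) = 7 - 2*o/(-4 + A - 2*I) (s(o, A) = 7 - (o + o)/(A + ((1 - 5) - 2*I)) = 7 - 2*o/(A + (-4 - 2*I)) = 7 - 2*o/(-4 + A - 2*I))
(s(-3*(-3 - 1), 2)*(-33))*4 = (((28 - 7*2 + 2*(-3*(-3 - 1)) + 14*I)/(4 - 1*2 + 2*I))*(-33))*4 = (((28 - 14 + 2*(-3*(-4)) + 14*I)/(4 - 2 + 2*I))*(-33))*4 = (((28 - 14 + 2*12 + 14*I)/(2 + 2*I))*(-33))*4 = ((((2 - 2*I)/8)*(28 - 14 + 24 + 14*I))*(-33))*4 = ((((2 - 2*I)/8)*(38 + 14*I))*(-33))*4 = (((2 - 2*I)*(38 + 14*I)/8)*(-33))*4 = -33*(2 - 2*I)*(38 + 14*I)/8*4 = -33*(2 - 2*I)*(38 + 14*I)/2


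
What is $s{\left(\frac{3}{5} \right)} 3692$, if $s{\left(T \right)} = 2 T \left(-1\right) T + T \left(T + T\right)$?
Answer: $0$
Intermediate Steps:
$s{\left(T \right)} = 0$ ($s{\left(T \right)} = - 2 T T + T 2 T = - 2 T^{2} + 2 T^{2} = 0$)
$s{\left(\frac{3}{5} \right)} 3692 = 0 \cdot 3692 = 0$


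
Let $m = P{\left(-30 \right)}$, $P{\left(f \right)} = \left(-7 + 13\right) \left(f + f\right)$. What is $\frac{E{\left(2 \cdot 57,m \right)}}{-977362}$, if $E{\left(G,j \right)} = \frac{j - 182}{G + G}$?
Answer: $\frac{271}{111419268} \approx 2.4323 \cdot 10^{-6}$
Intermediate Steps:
$P{\left(f \right)} = 12 f$ ($P{\left(f \right)} = 6 \cdot 2 f = 12 f$)
$m = -360$ ($m = 12 \left(-30\right) = -360$)
$E{\left(G,j \right)} = \frac{-182 + j}{2 G}$
$\frac{E{\left(2 \cdot 57,m \right)}}{-977362} = \frac{\frac{1}{2} \frac{1}{2 \cdot 57} \left(-182 - 360\right)}{-977362} = \frac{1}{2} \cdot \frac{1}{114} \left(-542\right) \left(- \frac{1}{977362}\right) = \left(- \frac{271}{114}\right) \left(- \frac{1}{977362}\right) = \frac{271}{111419268}$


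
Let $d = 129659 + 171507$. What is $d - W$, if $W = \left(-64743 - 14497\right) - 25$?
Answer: $380431$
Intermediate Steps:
$W = -79265$ ($W = \left(-64743 - 14497\right) - 25 = -79240 - 25 = -79265$)
$d = 301166$
$d - W = 301166 - -79265 = 301166 + 79265 = 380431$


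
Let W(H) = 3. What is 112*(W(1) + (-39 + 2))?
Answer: -3808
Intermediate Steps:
112*(W(1) + (-39 + 2)) = 112*(3 + (-39 + 2)) = 112*(3 - 37) = 112*(-34) = -3808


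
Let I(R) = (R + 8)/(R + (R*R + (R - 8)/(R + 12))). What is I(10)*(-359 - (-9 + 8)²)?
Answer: -71280/1211 ≈ -58.860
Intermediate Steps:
I(R) = (8 + R)/(R + R² + (-8 + R)/(12 + R)) (I(R) = (8 + R)/(R + (R² + (-8 + R)/(12 + R))) = (8 + R)/(R + R² + (-8 + R)/(12 + R)))
I(10)*(-359 - (-9 + 8)²) = ((96 + 10² + 20*10)/(-8 + 10³ + 13*10 + 13*10²))*(-359 - (-9 + 8)²) = ((96 + 100 + 200)/(-8 + 1000 + 130 + 13*100))*(-359 - 1*(-1)²) = (396/(-8 + 1000 + 130 + 1300))*(-359 - 1*1) = (396/2422)*(-359 - 1) = ((1/2422)*396)*(-360) = (198/1211)*(-360) = -71280/1211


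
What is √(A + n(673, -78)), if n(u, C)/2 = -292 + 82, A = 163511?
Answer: √163091 ≈ 403.85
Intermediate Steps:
n(u, C) = -420 (n(u, C) = 2*(-292 + 82) = 2*(-210) = -420)
√(A + n(673, -78)) = √(163511 - 420) = √163091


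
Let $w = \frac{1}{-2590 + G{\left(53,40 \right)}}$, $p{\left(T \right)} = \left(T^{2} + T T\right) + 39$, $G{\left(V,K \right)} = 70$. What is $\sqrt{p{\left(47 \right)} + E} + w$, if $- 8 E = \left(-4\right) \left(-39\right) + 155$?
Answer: $- \frac{1}{2520} + \frac{\sqrt{70690}}{4} \approx 66.469$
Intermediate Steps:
$p{\left(T \right)} = 39 + 2 T^{2}$ ($p{\left(T \right)} = \left(T^{2} + T^{2}\right) + 39 = 2 T^{2} + 39 = 39 + 2 T^{2}$)
$E = - \frac{311}{8}$ ($E = - \frac{\left(-4\right) \left(-39\right) + 155}{8} = - \frac{156 + 155}{8} = \left(- \frac{1}{8}\right) 311 = - \frac{311}{8} \approx -38.875$)
$w = - \frac{1}{2520}$ ($w = \frac{1}{-2590 + 70} = \frac{1}{-2520} = - \frac{1}{2520} \approx -0.00039683$)
$\sqrt{p{\left(47 \right)} + E} + w = \sqrt{\left(39 + 2 \cdot 47^{2}\right) - \frac{311}{8}} - \frac{1}{2520} = \sqrt{\left(39 + 2 \cdot 2209\right) - \frac{311}{8}} - \frac{1}{2520} = \sqrt{\left(39 + 4418\right) - \frac{311}{8}} - \frac{1}{2520} = \sqrt{4457 - \frac{311}{8}} - \frac{1}{2520} = \sqrt{\frac{35345}{8}} - \frac{1}{2520} = \frac{\sqrt{70690}}{4} - \frac{1}{2520} = - \frac{1}{2520} + \frac{\sqrt{70690}}{4}$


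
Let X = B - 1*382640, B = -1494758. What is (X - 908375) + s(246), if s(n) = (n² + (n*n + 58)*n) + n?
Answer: 12176193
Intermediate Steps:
s(n) = n + n² + n*(58 + n²) (s(n) = (n² + (n² + 58)*n) + n = (n² + (58 + n²)*n) + n = (n² + n*(58 + n²)) + n = n + n² + n*(58 + n²))
X = -1877398 (X = -1494758 - 1*382640 = -1494758 - 382640 = -1877398)
(X - 908375) + s(246) = (-1877398 - 908375) + 246*(59 + 246 + 246²) = -2785773 + 246*(59 + 246 + 60516) = -2785773 + 246*60821 = -2785773 + 14961966 = 12176193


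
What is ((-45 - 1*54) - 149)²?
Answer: 61504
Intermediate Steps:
((-45 - 1*54) - 149)² = ((-45 - 54) - 149)² = (-99 - 149)² = (-248)² = 61504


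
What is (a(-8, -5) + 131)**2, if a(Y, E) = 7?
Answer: 19044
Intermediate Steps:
(a(-8, -5) + 131)**2 = (7 + 131)**2 = 138**2 = 19044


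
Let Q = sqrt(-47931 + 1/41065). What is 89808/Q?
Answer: -44904*I*sqrt(80827685697410)/984143257 ≈ -410.21*I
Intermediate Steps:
Q = I*sqrt(80827685697410)/41065 (Q = sqrt(-47931 + 1/41065) = sqrt(-1968286514/41065) = I*sqrt(80827685697410)/41065 ≈ 218.93*I)
89808/Q = 89808/((I*sqrt(80827685697410)/41065)) = 89808*(-I*sqrt(80827685697410)/1968286514) = -44904*I*sqrt(80827685697410)/984143257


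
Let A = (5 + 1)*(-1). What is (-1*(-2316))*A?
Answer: -13896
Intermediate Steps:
A = -6 (A = 6*(-1) = -6)
(-1*(-2316))*A = -1*(-2316)*(-6) = 2316*(-6) = -13896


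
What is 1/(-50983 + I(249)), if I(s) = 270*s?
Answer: 1/16247 ≈ 6.1550e-5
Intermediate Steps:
1/(-50983 + I(249)) = 1/(-50983 + 270*249) = 1/(-50983 + 67230) = 1/16247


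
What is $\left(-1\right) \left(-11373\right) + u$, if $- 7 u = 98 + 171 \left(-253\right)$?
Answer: $\frac{122776}{7} \approx 17539.0$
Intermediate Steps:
$u = \frac{43165}{7}$ ($u = - \frac{98 + 171 \left(-253\right)}{7} = - \frac{98 - 43263}{7} = \left(- \frac{1}{7}\right) \left(-43165\right) = \frac{43165}{7} \approx 6166.4$)
$\left(-1\right) \left(-11373\right) + u = \left(-1\right) \left(-11373\right) + \frac{43165}{7} = 11373 + \frac{43165}{7} = \frac{122776}{7}$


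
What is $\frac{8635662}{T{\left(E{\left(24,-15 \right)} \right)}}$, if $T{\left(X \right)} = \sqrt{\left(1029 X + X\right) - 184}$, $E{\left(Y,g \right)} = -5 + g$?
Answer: $- \frac{1439277 i \sqrt{1299}}{866} \approx - 59901.0 i$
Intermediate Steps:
$T{\left(X \right)} = \sqrt{-184 + 1030 X}$ ($T{\left(X \right)} = \sqrt{1030 X - 184} = \sqrt{-184 + 1030 X}$)
$\frac{8635662}{T{\left(E{\left(24,-15 \right)} \right)}} = \frac{8635662}{\sqrt{-184 + 1030 \left(-5 - 15\right)}} = \frac{8635662}{\sqrt{-184 + 1030 \left(-20\right)}} = \frac{8635662}{\sqrt{-184 - 20600}} = \frac{8635662}{\sqrt{-20784}} = \frac{8635662}{4 i \sqrt{1299}} = 8635662 \left(- \frac{i \sqrt{1299}}{5196}\right) = - \frac{1439277 i \sqrt{1299}}{866}$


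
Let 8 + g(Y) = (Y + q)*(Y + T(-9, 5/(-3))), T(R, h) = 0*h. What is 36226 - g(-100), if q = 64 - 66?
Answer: 26034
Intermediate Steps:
T(R, h) = 0
q = -2
g(Y) = -8 + Y*(-2 + Y) (g(Y) = -8 + (Y - 2)*(Y + 0) = -8 + (-2 + Y)*Y = -8 + Y*(-2 + Y))
36226 - g(-100) = 36226 - (-8 + (-100)² - 2*(-100)) = 36226 - (-8 + 10000 + 200) = 36226 - 1*10192 = 36226 - 10192 = 26034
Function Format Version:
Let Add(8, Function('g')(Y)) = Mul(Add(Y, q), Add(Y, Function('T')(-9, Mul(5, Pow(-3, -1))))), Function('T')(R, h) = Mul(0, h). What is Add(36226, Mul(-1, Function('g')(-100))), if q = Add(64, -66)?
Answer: 26034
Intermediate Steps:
Function('T')(R, h) = 0
q = -2
Function('g')(Y) = Add(-8, Mul(Y, Add(-2, Y))) (Function('g')(Y) = Add(-8, Mul(Add(Y, -2), Add(Y, 0))) = Add(-8, Mul(Add(-2, Y), Y)) = Add(-8, Mul(Y, Add(-2, Y))))
Add(36226, Mul(-1, Function('g')(-100))) = Add(36226, Mul(-1, Add(-8, Pow(-100, 2), Mul(-2, -100)))) = Add(36226, Mul(-1, Add(-8, 10000, 200))) = Add(36226, Mul(-1, 10192)) = Add(36226, -10192) = 26034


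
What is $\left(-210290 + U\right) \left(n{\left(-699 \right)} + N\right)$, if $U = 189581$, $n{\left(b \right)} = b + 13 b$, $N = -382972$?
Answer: $8133625422$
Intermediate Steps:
$n{\left(b \right)} = 14 b$
$\left(-210290 + U\right) \left(n{\left(-699 \right)} + N\right) = \left(-210290 + 189581\right) \left(14 \left(-699\right) - 382972\right) = - 20709 \left(-9786 - 382972\right) = \left(-20709\right) \left(-392758\right) = 8133625422$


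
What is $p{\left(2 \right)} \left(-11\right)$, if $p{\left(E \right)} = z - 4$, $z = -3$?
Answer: $77$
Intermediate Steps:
$p{\left(E \right)} = -7$ ($p{\left(E \right)} = -3 - 4 = -7$)
$p{\left(2 \right)} \left(-11\right) = \left(-7\right) \left(-11\right) = 77$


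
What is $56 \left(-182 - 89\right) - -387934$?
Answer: $372758$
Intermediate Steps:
$56 \left(-182 - 89\right) - -387934 = 56 \left(-271\right) + 387934 = -15176 + 387934 = 372758$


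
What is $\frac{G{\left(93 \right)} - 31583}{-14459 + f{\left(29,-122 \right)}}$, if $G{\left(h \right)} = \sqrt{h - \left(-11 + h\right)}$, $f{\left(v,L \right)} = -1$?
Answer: $\frac{31583}{14460} - \frac{\sqrt{11}}{14460} \approx 2.1839$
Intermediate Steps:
$G{\left(h \right)} = \sqrt{11}$
$\frac{G{\left(93 \right)} - 31583}{-14459 + f{\left(29,-122 \right)}} = \frac{\sqrt{11} - 31583}{-14459 - 1} = \frac{-31583 + \sqrt{11}}{-14460} = \left(-31583 + \sqrt{11}\right) \left(- \frac{1}{14460}\right) = \frac{31583}{14460} - \frac{\sqrt{11}}{14460}$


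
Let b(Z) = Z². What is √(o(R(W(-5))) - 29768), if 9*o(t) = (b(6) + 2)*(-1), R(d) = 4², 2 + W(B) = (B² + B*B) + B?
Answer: 5*I*√10718/3 ≈ 172.55*I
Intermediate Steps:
W(B) = -2 + B + 2*B² (W(B) = -2 + ((B² + B*B) + B) = -2 + ((B² + B²) + B) = -2 + (2*B² + B) = -2 + (B + 2*B²) = -2 + B + 2*B²)
R(d) = 16
o(t) = -38/9 (o(t) = ((6² + 2)*(-1))/9 = ((36 + 2)*(-1))/9 = (38*(-1))/9 = (⅑)*(-38) = -38/9)
√(o(R(W(-5))) - 29768) = √(-38/9 - 29768) = √(-267950/9) = 5*I*√10718/3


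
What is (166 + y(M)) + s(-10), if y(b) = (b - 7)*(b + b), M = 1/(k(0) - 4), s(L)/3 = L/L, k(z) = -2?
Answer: 3085/18 ≈ 171.39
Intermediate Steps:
s(L) = 3 (s(L) = 3*(L/L) = 3*1 = 3)
M = -⅙ (M = 1/(-2 - 4) = 1/(-6) = -⅙ ≈ -0.16667)
y(b) = 2*b*(-7 + b) (y(b) = (-7 + b)*(2*b) = 2*b*(-7 + b))
(166 + y(M)) + s(-10) = (166 + 2*(-⅙)*(-7 - ⅙)) + 3 = (166 + 2*(-⅙)*(-43/6)) + 3 = (166 + 43/18) + 3 = 3031/18 + 3 = 3085/18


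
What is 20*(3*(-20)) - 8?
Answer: -1208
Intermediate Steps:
20*(3*(-20)) - 8 = 20*(-60) - 8 = -1200 - 8 = -1208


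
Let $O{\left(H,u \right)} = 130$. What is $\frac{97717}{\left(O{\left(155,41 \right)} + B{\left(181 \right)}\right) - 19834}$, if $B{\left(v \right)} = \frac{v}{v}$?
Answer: $- \frac{5143}{1037} \approx -4.9595$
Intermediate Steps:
$B{\left(v \right)} = 1$
$\frac{97717}{\left(O{\left(155,41 \right)} + B{\left(181 \right)}\right) - 19834} = \frac{97717}{\left(130 + 1\right) - 19834} = \frac{97717}{131 - 19834} = \frac{97717}{-19703} = 97717 \left(- \frac{1}{19703}\right) = - \frac{5143}{1037}$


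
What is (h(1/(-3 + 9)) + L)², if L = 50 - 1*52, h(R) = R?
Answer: 121/36 ≈ 3.3611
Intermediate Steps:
L = -2 (L = 50 - 52 = -2)
(h(1/(-3 + 9)) + L)² = (1/(-3 + 9) - 2)² = (1/6 - 2)² = (⅙ - 2)² = (-11/6)² = 121/36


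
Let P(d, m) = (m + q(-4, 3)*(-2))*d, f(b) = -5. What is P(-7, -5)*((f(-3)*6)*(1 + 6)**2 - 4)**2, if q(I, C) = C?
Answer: 167296052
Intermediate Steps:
P(d, m) = d*(-6 + m) (P(d, m) = (m + 3*(-2))*d = (m - 6)*d = (-6 + m)*d = d*(-6 + m))
P(-7, -5)*((f(-3)*6)*(1 + 6)**2 - 4)**2 = (-7*(-6 - 5))*((-5*6)*(1 + 6)**2 - 4)**2 = (-7*(-11))*(-30*7**2 - 4)**2 = 77*(-30*49 - 4)**2 = 77*(-1470 - 4)**2 = 77*(-1474)**2 = 77*2172676 = 167296052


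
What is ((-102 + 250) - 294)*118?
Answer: -17228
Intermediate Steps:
((-102 + 250) - 294)*118 = (148 - 294)*118 = -146*118 = -17228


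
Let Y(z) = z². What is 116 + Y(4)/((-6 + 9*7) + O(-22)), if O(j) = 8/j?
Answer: 72444/623 ≈ 116.28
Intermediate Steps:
116 + Y(4)/((-6 + 9*7) + O(-22)) = 116 + 4²/((-6 + 9*7) + 8/(-22)) = 116 + 16/((-6 + 63) + 8*(-1/22)) = 116 + 16/(57 - 4/11) = 116 + 16/(623/11) = 116 + 16*(11/623) = 116 + 176/623 = 72444/623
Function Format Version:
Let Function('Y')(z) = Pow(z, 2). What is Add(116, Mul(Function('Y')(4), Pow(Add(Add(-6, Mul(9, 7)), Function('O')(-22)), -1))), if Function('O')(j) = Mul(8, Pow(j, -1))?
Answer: Rational(72444, 623) ≈ 116.28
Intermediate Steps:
Add(116, Mul(Function('Y')(4), Pow(Add(Add(-6, Mul(9, 7)), Function('O')(-22)), -1))) = Add(116, Mul(Pow(4, 2), Pow(Add(Add(-6, Mul(9, 7)), Mul(8, Pow(-22, -1))), -1))) = Add(116, Mul(16, Pow(Add(Add(-6, 63), Mul(8, Rational(-1, 22))), -1))) = Add(116, Mul(16, Pow(Add(57, Rational(-4, 11)), -1))) = Add(116, Mul(16, Pow(Rational(623, 11), -1))) = Add(116, Mul(16, Rational(11, 623))) = Add(116, Rational(176, 623)) = Rational(72444, 623)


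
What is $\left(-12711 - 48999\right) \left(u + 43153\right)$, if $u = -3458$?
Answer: $-2449578450$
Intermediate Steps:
$\left(-12711 - 48999\right) \left(u + 43153\right) = \left(-12711 - 48999\right) \left(-3458 + 43153\right) = \left(-61710\right) 39695 = -2449578450$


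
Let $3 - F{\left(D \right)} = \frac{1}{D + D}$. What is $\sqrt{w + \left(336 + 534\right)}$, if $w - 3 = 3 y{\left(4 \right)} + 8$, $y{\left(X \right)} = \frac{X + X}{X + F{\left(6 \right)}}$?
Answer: $\frac{\sqrt{6093113}}{83} \approx 29.74$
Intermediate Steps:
$F{\left(D \right)} = 3 - \frac{1}{2 D}$ ($F{\left(D \right)} = 3 - \frac{1}{D + D} = 3 - \frac{1}{2 D}$)
$y{\left(X \right)} = \frac{2 X}{\frac{35}{12} + X}$ ($y{\left(X \right)} = \frac{X + X}{X + \left(3 - \frac{1}{2 \cdot 6}\right)} = \frac{2 X}{X + \left(3 - \frac{1}{12}\right)} = \frac{2 X}{X + \frac{35}{12}} = \frac{2 X}{\frac{35}{12} + X}$)
$w = \frac{1201}{83}$ ($w = 3 + \left(3 \cdot 24 \cdot 4 \frac{1}{35 + 12 \cdot 4} + 8\right) = 3 + \left(3 \cdot 24 \cdot 4 \frac{1}{35 + 48} + 8\right) = 3 + \left(3 \cdot 24 \cdot 4 \cdot \frac{1}{83} + 8\right) = 3 + \left(3 \cdot \frac{96}{83} + 8\right) = 3 + \left(\frac{288}{83} + 8\right) = 3 + \frac{952}{83} = \frac{1201}{83} \approx 14.47$)
$\sqrt{w + \left(336 + 534\right)} = \sqrt{\frac{1201}{83} + \left(336 + 534\right)} = \sqrt{\frac{1201}{83} + 870} = \sqrt{\frac{73411}{83}} = \frac{\sqrt{6093113}}{83}$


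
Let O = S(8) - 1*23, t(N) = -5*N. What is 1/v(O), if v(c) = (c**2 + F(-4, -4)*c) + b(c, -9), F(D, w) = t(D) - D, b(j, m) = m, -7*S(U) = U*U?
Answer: 49/12384 ≈ 0.0039567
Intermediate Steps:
S(U) = -U**2/7 (S(U) = -U*U/7 = -U**2/7)
F(D, w) = -6*D (F(D, w) = -5*D - D = -6*D)
O = -225/7 (O = -1/7*8**2 - 1*23 = -1/7*64 - 23 = -64/7 - 23 = -225/7 ≈ -32.143)
v(c) = -9 + c**2 + 24*c (v(c) = (c**2 + (-6*(-4))*c) - 9 = (c**2 + 24*c) - 9 = -9 + c**2 + 24*c)
1/v(O) = 1/(-9 + (-225/7)**2 + 24*(-225/7)) = 1/(-9 + 50625/49 - 5400/7) = 1/(12384/49) = 49/12384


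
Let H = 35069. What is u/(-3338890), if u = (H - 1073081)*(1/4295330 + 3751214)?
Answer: 4181294515052241363/3585408595925 ≈ 1.1662e+6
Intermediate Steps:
u = -8362589030104482726/2147665 (u = (35069 - 1073081)*(1/4295330 + 3751214) = -1038012*(1/4295330 + 3751214) = -1038012*16112702030621/4295330 = -8362589030104482726/2147665 ≈ -3.8938e+12)
u/(-3338890) = -8362589030104482726/2147665/(-3338890) = -8362589030104482726/2147665*(-1/3338890) = 4181294515052241363/3585408595925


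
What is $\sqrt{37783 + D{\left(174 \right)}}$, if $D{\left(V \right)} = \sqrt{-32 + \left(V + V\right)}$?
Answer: $\sqrt{37783 + 2 \sqrt{79}} \approx 194.42$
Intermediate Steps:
$D{\left(V \right)} = \sqrt{-32 + 2 V}$
$\sqrt{37783 + D{\left(174 \right)}} = \sqrt{37783 + \sqrt{-32 + 2 \cdot 174}} = \sqrt{37783 + \sqrt{-32 + 348}} = \sqrt{37783 + \sqrt{316}} = \sqrt{37783 + 2 \sqrt{79}}$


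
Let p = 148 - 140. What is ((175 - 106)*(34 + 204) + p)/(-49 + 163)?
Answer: 8215/57 ≈ 144.12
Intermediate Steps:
p = 8
((175 - 106)*(34 + 204) + p)/(-49 + 163) = ((175 - 106)*(34 + 204) + 8)/(-49 + 163) = (69*238 + 8)/114 = (16422 + 8)*(1/114) = 16430*(1/114) = 8215/57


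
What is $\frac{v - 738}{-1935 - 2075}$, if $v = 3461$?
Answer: $- \frac{2723}{4010} \approx -0.67905$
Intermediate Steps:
$\frac{v - 738}{-1935 - 2075} = \frac{3461 - 738}{-1935 - 2075} = \frac{2723}{-4010} = 2723 \left(- \frac{1}{4010}\right) = - \frac{2723}{4010}$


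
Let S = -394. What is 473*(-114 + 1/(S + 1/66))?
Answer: -1402164984/26003 ≈ -53923.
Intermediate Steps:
473*(-114 + 1/(S + 1/66)) = 473*(-114 + 1/(-394 + 1/66)) = 473*(-114 + 1/(-26003/66)) = 473*(-114 - 66/26003) = 473*(-2964408/26003) = -1402164984/26003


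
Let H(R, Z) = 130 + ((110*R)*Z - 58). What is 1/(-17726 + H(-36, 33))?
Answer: -1/148334 ≈ -6.7415e-6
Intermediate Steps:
H(R, Z) = 72 + 110*R*Z (H(R, Z) = 130 + (110*R*Z - 58) = 130 + (-58 + 110*R*Z) = 72 + 110*R*Z)
1/(-17726 + H(-36, 33)) = 1/(-17726 + (72 + 110*(-36)*33)) = 1/(-17726 + (72 - 130680)) = 1/(-17726 - 130608) = 1/(-148334) = -1/148334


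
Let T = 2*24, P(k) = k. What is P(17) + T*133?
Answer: 6401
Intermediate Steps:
T = 48
P(17) + T*133 = 17 + 48*133 = 17 + 6384 = 6401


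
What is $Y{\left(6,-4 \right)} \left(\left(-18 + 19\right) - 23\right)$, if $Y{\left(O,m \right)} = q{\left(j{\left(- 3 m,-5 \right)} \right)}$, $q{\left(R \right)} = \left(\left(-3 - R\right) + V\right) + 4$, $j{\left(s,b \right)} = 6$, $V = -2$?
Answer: $154$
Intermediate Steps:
$q{\left(R \right)} = -1 - R$ ($q{\left(R \right)} = \left(\left(-3 - R\right) - 2\right) + 4 = \left(-5 - R\right) + 4 = -1 - R$)
$Y{\left(O,m \right)} = -7$ ($Y{\left(O,m \right)} = -1 - 6 = -7$)
$Y{\left(6,-4 \right)} \left(\left(-18 + 19\right) - 23\right) = - 7 \left(\left(-18 + 19\right) - 23\right) = - 7 \left(1 - 23\right) = \left(-7\right) \left(-22\right) = 154$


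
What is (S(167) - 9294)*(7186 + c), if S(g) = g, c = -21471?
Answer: 130379195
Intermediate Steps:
(S(167) - 9294)*(7186 + c) = (167 - 9294)*(7186 - 21471) = -9127*(-14285) = 130379195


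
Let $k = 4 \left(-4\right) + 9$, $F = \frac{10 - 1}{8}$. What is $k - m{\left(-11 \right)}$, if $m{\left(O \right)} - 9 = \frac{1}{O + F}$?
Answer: $- \frac{1256}{79} \approx -15.899$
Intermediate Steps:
$F = \frac{9}{8}$ ($F = 9 \cdot \frac{1}{8} = \frac{9}{8} \approx 1.125$)
$m{\left(O \right)} = 9 + \frac{1}{\frac{9}{8} + O}$ ($m{\left(O \right)} = 9 + \frac{1}{O + \frac{9}{8}} = 9 + \frac{1}{\frac{9}{8} + O}$)
$k = -7$ ($k = -16 + 9 = -7$)
$k - m{\left(-11 \right)} = -7 - \frac{89 + 72 \left(-11\right)}{9 + 8 \left(-11\right)} = -7 - \frac{89 - 792}{9 - 88} = -7 - \frac{1}{-79} \left(-703\right) = -7 - \left(- \frac{1}{79}\right) \left(-703\right) = -7 - \frac{703}{79} = - \frac{1256}{79}$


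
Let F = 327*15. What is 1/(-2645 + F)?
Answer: 1/2260 ≈ 0.00044248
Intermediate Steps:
F = 4905
1/(-2645 + F) = 1/(-2645 + 4905) = 1/2260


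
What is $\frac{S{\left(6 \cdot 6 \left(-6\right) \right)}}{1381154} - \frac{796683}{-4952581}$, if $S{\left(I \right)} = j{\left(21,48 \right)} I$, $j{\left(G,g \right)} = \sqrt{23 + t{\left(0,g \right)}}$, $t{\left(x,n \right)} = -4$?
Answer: $\frac{796683}{4952581} - \frac{108 \sqrt{19}}{690577} \approx 0.16018$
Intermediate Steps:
$j{\left(G,g \right)} = \sqrt{19}$ ($j{\left(G,g \right)} = \sqrt{23 - 4} = \sqrt{19}$)
$S{\left(I \right)} = I \sqrt{19}$ ($S{\left(I \right)} = \sqrt{19} I = I \sqrt{19}$)
$\frac{S{\left(6 \cdot 6 \left(-6\right) \right)}}{1381154} - \frac{796683}{-4952581} = \frac{6 \cdot 6 \left(-6\right) \sqrt{19}}{1381154} - \frac{796683}{-4952581} = 36 \left(-6\right) \sqrt{19} \cdot \frac{1}{1381154} - - \frac{796683}{4952581} = - 216 \sqrt{19} \cdot \frac{1}{1381154} + \frac{796683}{4952581} = - \frac{108 \sqrt{19}}{690577} + \frac{796683}{4952581} = \frac{796683}{4952581} - \frac{108 \sqrt{19}}{690577}$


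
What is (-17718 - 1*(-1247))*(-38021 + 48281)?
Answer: -168992460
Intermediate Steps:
(-17718 - 1*(-1247))*(-38021 + 48281) = (-17718 + 1247)*10260 = -16471*10260 = -168992460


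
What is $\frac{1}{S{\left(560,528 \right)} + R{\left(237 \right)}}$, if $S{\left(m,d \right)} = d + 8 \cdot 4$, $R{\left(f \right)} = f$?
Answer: $\frac{1}{797} \approx 0.0012547$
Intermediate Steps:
$S{\left(m,d \right)} = 32 + d$ ($S{\left(m,d \right)} = d + 32 = 32 + d$)
$\frac{1}{S{\left(560,528 \right)} + R{\left(237 \right)}} = \frac{1}{\left(32 + 528\right) + 237} = \frac{1}{560 + 237} = \frac{1}{797}$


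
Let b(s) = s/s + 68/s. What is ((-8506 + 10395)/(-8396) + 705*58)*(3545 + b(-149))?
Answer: 90683078872793/625502 ≈ 1.4498e+8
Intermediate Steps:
b(s) = 1 + 68/s
((-8506 + 10395)/(-8396) + 705*58)*(3545 + b(-149)) = ((-8506 + 10395)/(-8396) + 705*58)*(3545 + (68 - 149)/(-149)) = (1889*(-1/8396) + 40890)*(3545 - 1/149*(-81)) = (-1889/8396 + 40890)*(3545 + 81/149) = (343310551/8396)*(528286/149) = 90683078872793/625502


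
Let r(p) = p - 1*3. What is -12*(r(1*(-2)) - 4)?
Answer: 108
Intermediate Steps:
r(p) = -3 + p (r(p) = p - 3 = -3 + p)
-12*(r(1*(-2)) - 4) = -12*((-3 + 1*(-2)) - 4) = -12*((-3 - 2) - 4) = -12*(-5 - 4) = -12*(-9) = 108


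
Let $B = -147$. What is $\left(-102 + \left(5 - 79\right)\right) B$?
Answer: $25872$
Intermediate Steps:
$\left(-102 + \left(5 - 79\right)\right) B = \left(-102 + \left(5 - 79\right)\right) \left(-147\right) = \left(-102 - 74\right) \left(-147\right) = \left(-176\right) \left(-147\right) = 25872$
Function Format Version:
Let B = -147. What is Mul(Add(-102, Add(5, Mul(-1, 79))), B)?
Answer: 25872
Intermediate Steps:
Mul(Add(-102, Add(5, Mul(-1, 79))), B) = Mul(Add(-102, Add(5, Mul(-1, 79))), -147) = Mul(Add(-102, Add(5, -79)), -147) = Mul(Add(-102, -74), -147) = Mul(-176, -147) = 25872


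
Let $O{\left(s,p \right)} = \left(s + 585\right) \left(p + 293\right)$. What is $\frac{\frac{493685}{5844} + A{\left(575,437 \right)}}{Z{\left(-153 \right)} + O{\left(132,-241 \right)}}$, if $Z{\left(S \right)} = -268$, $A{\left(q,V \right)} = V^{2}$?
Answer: $\frac{1116516521}{216321504} \approx 5.1614$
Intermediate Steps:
$O{\left(s,p \right)} = \left(293 + p\right) \left(585 + s\right)$ ($O{\left(s,p \right)} = \left(585 + s\right) \left(293 + p\right) = \left(293 + p\right) \left(585 + s\right)$)
$\frac{\frac{493685}{5844} + A{\left(575,437 \right)}}{Z{\left(-153 \right)} + O{\left(132,-241 \right)}} = \frac{\frac{493685}{5844} + 437^{2}}{-268 + \left(171405 + 293 \cdot 132 + 585 \left(-241\right) - 31812\right)} = \frac{493685 \cdot \frac{1}{5844} + 190969}{-268 + \left(171405 + 38676 - 140985 - 31812\right)} = \frac{\frac{493685}{5844} + 190969}{-268 + 37284} = \frac{1116516521}{5844 \cdot 37016} = \frac{1116516521}{5844} \cdot \frac{1}{37016} = \frac{1116516521}{216321504}$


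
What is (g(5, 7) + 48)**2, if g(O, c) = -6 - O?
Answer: 1369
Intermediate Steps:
(g(5, 7) + 48)**2 = ((-6 - 1*5) + 48)**2 = ((-6 - 5) + 48)**2 = (-11 + 48)**2 = 37**2 = 1369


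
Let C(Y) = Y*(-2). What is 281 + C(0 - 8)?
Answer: 297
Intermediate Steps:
C(Y) = -2*Y
281 + C(0 - 8) = 281 - 2*(0 - 8) = 281 - 2*(-8) = 281 + 16 = 297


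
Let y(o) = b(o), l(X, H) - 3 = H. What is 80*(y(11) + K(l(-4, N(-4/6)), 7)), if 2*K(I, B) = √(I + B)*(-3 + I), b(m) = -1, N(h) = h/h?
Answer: -80 + 40*√11 ≈ 52.665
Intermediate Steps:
N(h) = 1
l(X, H) = 3 + H
K(I, B) = √(B + I)*(-3 + I)/2 (K(I, B) = (√(I + B)*(-3 + I))/2 = (√(B + I)*(-3 + I))/2 = √(B + I)*(-3 + I)/2)
y(o) = -1
80*(y(11) + K(l(-4, N(-4/6)), 7)) = 80*(-1 + √(7 + (3 + 1))*(-3 + (3 + 1))/2) = 80*(-1 + √(7 + 4)*(-3 + 4)/2) = 80*(-1 + (½)*√11*1) = 80*(-1 + √11/2) = -80 + 40*√11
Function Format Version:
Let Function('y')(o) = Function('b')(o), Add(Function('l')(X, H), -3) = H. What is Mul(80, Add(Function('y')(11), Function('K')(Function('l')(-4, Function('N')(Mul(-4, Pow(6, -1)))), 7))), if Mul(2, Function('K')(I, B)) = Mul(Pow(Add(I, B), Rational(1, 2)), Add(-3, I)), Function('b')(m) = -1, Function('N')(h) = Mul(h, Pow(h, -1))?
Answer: Add(-80, Mul(40, Pow(11, Rational(1, 2)))) ≈ 52.665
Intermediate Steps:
Function('N')(h) = 1
Function('l')(X, H) = Add(3, H)
Function('K')(I, B) = Mul(Rational(1, 2), Pow(Add(B, I), Rational(1, 2)), Add(-3, I)) (Function('K')(I, B) = Mul(Rational(1, 2), Mul(Pow(Add(I, B), Rational(1, 2)), Add(-3, I))) = Mul(Rational(1, 2), Mul(Pow(Add(B, I), Rational(1, 2)), Add(-3, I))) = Mul(Rational(1, 2), Pow(Add(B, I), Rational(1, 2)), Add(-3, I)))
Function('y')(o) = -1
Mul(80, Add(Function('y')(11), Function('K')(Function('l')(-4, Function('N')(Mul(-4, Pow(6, -1)))), 7))) = Mul(80, Add(-1, Mul(Rational(1, 2), Pow(Add(7, Add(3, 1)), Rational(1, 2)), Add(-3, Add(3, 1))))) = Mul(80, Add(-1, Mul(Rational(1, 2), Pow(Add(7, 4), Rational(1, 2)), Add(-3, 4)))) = Mul(80, Add(-1, Mul(Rational(1, 2), Pow(11, Rational(1, 2)), 1))) = Mul(80, Add(-1, Mul(Rational(1, 2), Pow(11, Rational(1, 2))))) = Add(-80, Mul(40, Pow(11, Rational(1, 2))))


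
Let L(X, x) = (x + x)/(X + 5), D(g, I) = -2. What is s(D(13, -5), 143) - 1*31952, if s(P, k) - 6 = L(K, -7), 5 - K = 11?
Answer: -31932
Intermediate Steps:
K = -6 (K = 5 - 1*11 = 5 - 11 = -6)
L(X, x) = 2*x/(5 + X) (L(X, x) = (2*x)/(5 + X) = 2*x/(5 + X))
s(P, k) = 20 (s(P, k) = 6 + 2*(-7)/(5 - 6) = 6 + 2*(-7)/(-1) = 6 + 2*(-7)*(-1) = 6 + 14 = 20)
s(D(13, -5), 143) - 1*31952 = 20 - 1*31952 = 20 - 31952 = -31932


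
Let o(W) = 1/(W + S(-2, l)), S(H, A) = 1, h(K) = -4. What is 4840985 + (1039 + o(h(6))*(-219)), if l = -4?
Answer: 4842097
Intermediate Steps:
o(W) = 1/(1 + W) (o(W) = 1/(W + 1) = 1/(1 + W))
4840985 + (1039 + o(h(6))*(-219)) = 4840985 + (1039 - 219/(1 - 4)) = 4840985 + (1039 - 219/(-3)) = 4840985 + (1039 - 1/3*(-219)) = 4840985 + (1039 + 73) = 4840985 + 1112 = 4842097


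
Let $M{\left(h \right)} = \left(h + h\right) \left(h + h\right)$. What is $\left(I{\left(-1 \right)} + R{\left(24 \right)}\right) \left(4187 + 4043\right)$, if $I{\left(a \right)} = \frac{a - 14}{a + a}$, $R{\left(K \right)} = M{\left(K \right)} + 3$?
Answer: $19048335$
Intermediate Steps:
$M{\left(h \right)} = 4 h^{2}$ ($M{\left(h \right)} = 2 h 2 h = 4 h^{2}$)
$R{\left(K \right)} = 3 + 4 K^{2}$ ($R{\left(K \right)} = 4 K^{2} + 3 = 3 + 4 K^{2}$)
$I{\left(a \right)} = \frac{-14 + a}{2 a}$
$\left(I{\left(-1 \right)} + R{\left(24 \right)}\right) \left(4187 + 4043\right) = \left(\frac{-14 - 1}{2 \left(-1\right)} + \left(3 + 4 \cdot 24^{2}\right)\right) \left(4187 + 4043\right) = \left(\frac{1}{2} \left(-1\right) \left(-15\right) + \left(3 + 4 \cdot 576\right)\right) 8230 = \left(\frac{15}{2} + \left(3 + 2304\right)\right) 8230 = \left(\frac{15}{2} + 2307\right) 8230 = \frac{4629}{2} \cdot 8230 = 19048335$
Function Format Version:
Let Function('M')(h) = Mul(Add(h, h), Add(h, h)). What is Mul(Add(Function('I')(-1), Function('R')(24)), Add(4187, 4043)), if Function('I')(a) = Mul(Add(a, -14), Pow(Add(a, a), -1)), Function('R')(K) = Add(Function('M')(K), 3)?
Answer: 19048335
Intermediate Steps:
Function('M')(h) = Mul(4, Pow(h, 2)) (Function('M')(h) = Mul(Mul(2, h), Mul(2, h)) = Mul(4, Pow(h, 2)))
Function('R')(K) = Add(3, Mul(4, Pow(K, 2))) (Function('R')(K) = Add(Mul(4, Pow(K, 2)), 3) = Add(3, Mul(4, Pow(K, 2))))
Function('I')(a) = Mul(Rational(1, 2), Pow(a, -1), Add(-14, a)) (Function('I')(a) = Mul(Add(-14, a), Pow(Mul(2, a), -1)) = Mul(Add(-14, a), Mul(Rational(1, 2), Pow(a, -1))) = Mul(Rational(1, 2), Pow(a, -1), Add(-14, a)))
Mul(Add(Function('I')(-1), Function('R')(24)), Add(4187, 4043)) = Mul(Add(Mul(Rational(1, 2), Pow(-1, -1), Add(-14, -1)), Add(3, Mul(4, Pow(24, 2)))), Add(4187, 4043)) = Mul(Add(Mul(Rational(1, 2), -1, -15), Add(3, Mul(4, 576))), 8230) = Mul(Add(Rational(15, 2), Add(3, 2304)), 8230) = Mul(Add(Rational(15, 2), 2307), 8230) = Mul(Rational(4629, 2), 8230) = 19048335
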